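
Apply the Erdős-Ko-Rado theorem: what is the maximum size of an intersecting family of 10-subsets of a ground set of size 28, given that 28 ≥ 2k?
max |F| = C(27, 9) = 4686825

Erdős-Ko-Rado (1961): when n ≥ 2k, max |F| = C(n−1, k−1). The bound is attained by the star {A : i ∈ A} for any fixed i ∈ [n]. Here C(28−1, 10−1) = C(27, 9) = 4686825.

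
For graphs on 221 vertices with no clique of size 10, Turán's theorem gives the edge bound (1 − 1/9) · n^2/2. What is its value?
Turán density bound = (8/9) · 221^2/2 = 195364/9 ≈ 21707.1111

Turán's theorem: ex(n, K_{r+1}) is achieved by the complete r-partite Turán graph T(n, r) with parts as balanced as possible, and is at most (1 − 1/r) · n^2/2. For r = 9, n = 221: the density bound is (8/9) · 48841/2 = 195364/9 ≈ 21707.1111. The integer-valued extremum is e(T(221, 9)) = 21706, which is strictly less than the density bound 195364/9 since 9 ∤ 221 (the parts of T(221, 9) cannot all be equal).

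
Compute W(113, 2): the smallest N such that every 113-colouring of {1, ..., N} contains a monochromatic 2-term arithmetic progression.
W(113, 2) = 113 + 1 = 114

A 2-term AP is any pair of integers, so a monochromatic 2-AP exists iff some colour is used at least twice. With 113 colours, the colouring i ↦ i on {1, ..., 113} uses each colour once, avoiding any monochromatic pair, so W(113, 2) > 113. For {1, ..., 114}, pigeonhole forces two integers of the same colour, which form a monochromatic 2-AP. Hence W(113, 2) = 114.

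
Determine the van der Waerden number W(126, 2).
W(126, 2) = 126 + 1 = 127

A 2-term AP is any pair of integers, so a monochromatic 2-AP exists iff some colour is used at least twice. With 126 colours, the colouring i ↦ i on {1, ..., 126} uses each colour once, avoiding any monochromatic pair, so W(126, 2) > 126. For {1, ..., 127}, pigeonhole forces two integers of the same colour, which form a monochromatic 2-AP. Hence W(126, 2) = 127.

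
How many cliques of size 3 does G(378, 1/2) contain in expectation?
E[# K_3] = C(378, 3) · (1/2)^C(3, 2) = 8930376 / 2^3 = 1116297

For each 3-subset S of vertices (there are C(378, 3) = 8930376 such S), let X_S = 1 if S induces a K_3 (all C(3, 2) = 3 edges present). Then P(X_S = 1) = (1/2)^3 = 1/8. By linearity of expectation, E[# K_3] = C(378, 3) · (1/2)^3 = 8930376 / 8 = 1116297.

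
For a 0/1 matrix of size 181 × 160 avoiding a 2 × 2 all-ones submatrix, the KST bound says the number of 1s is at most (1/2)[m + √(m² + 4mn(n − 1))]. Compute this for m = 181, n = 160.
z(181, 160; 2, 2) ≤ (1/2)[181 + √(181² + 4·181·160·159)] = (1/2)[181 + √18451321] = 2238.25

Kővári–Sós–Turán: let r_1, ..., r_181 be the row sums and z = Σ r_i the total number of 1s. Each pair of columns can share at most one row with both entries 1 (else a 2×2 all-ones block appears), so Σ_i C(r_i, 2) ≤ C(160, 2) = 12720. By convexity Σ_i C(r_i, 2) ≥ 181·C(z/181, 2) = z(z − 181)/(2·181), giving z² − 181z − 181·160·159 ≤ 0 and hence z ≤ (1/2)[181 + √(32761 + 4·4604640)] = (1/2)[181 + √18451321] ≈ (1/2)(181 + 4295.5001) = 2238.25.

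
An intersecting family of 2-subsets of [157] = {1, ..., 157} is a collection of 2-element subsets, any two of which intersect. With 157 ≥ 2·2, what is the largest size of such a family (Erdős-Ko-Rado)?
max |F| = C(156, 1) = 156

The Erdős-Ko-Rado theorem states: for n ≥ 2k, an intersecting family of k-subsets of an n-element set has size at most C(n − 1, k − 1), with equality for 'star' families {A ⊆ [n] : |A| = k, i ∈ A} (fix an element i). For n = 157, k = 2: C(156, 1) = 156.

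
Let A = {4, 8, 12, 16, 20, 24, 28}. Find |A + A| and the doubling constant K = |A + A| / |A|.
K = |A + A| / |A| = 13/7

Enumerate A + A = {a + b : a, b ∈ A}. With |A| = 7, there are |A|^2 = 49 ordered sum pairs; collecting distinct values, A + A = {8, 12, 16, 20, 24, 28, 32, 36, 40, 44, 48, 52, 56}, so |A + A| = 13. Thus K = 13/7. Here |A + A| = 2|A| − 1 = 13, the minimum possible — so K = 13/7 is minimal, which holds iff A is an arithmetic progression.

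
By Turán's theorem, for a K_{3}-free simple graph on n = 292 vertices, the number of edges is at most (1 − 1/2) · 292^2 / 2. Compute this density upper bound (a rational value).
Turán density bound = (1/2) · 292^2/2 = 21316

Turán's theorem: ex(n, K_{r+1}) is achieved by the complete r-partite Turán graph T(n, r) with parts as balanced as possible, and is at most (1 − 1/r) · n^2/2. For r = 2, n = 292: the density bound is (1/2) · 85264/2 = 21316. Since 2 ∣ 292, the Turán graph T(292, 2) has parts of equal size 146, and its edge count e(T(292, 2)) = 21316 attains the density bound exactly.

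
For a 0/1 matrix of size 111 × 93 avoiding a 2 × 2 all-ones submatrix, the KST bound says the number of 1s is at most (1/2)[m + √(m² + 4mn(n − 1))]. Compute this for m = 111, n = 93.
z(111, 93; 2, 2) ≤ (1/2)[111 + √(111² + 4·111·93·92)] = (1/2)[111 + √3811185] = 1031.6128

Kővári–Sós–Turán: let r_1, ..., r_111 be the row sums and z = Σ r_i the total number of 1s. Each pair of columns can share at most one row with both entries 1 (else a 2×2 all-ones block appears), so Σ_i C(r_i, 2) ≤ C(93, 2) = 4278. By convexity Σ_i C(r_i, 2) ≥ 111·C(z/111, 2) = z(z − 111)/(2·111), giving z² − 111z − 111·93·92 ≤ 0 and hence z ≤ (1/2)[111 + √(12321 + 4·949716)] = (1/2)[111 + √3811185] ≈ (1/2)(111 + 1952.2257) = 1031.6128.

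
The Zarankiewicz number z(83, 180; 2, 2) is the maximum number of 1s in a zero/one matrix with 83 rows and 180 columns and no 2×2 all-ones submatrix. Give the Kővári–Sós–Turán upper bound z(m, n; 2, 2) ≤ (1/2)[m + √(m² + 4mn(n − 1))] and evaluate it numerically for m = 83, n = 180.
z(83, 180; 2, 2) ≤ (1/2)[83 + √(83² + 4·83·180·179)] = (1/2)[83 + √10703929] = 1677.343

Kővári–Sós–Turán: let r_1, ..., r_83 be the row sums and z = Σ r_i the total number of 1s. Each pair of columns can share at most one row with both entries 1 (else a 2×2 all-ones block appears), so Σ_i C(r_i, 2) ≤ C(180, 2) = 16110. By convexity Σ_i C(r_i, 2) ≥ 83·C(z/83, 2) = z(z − 83)/(2·83), giving z² − 83z − 83·180·179 ≤ 0 and hence z ≤ (1/2)[83 + √(6889 + 4·2674260)] = (1/2)[83 + √10703929] ≈ (1/2)(83 + 3271.686) = 1677.343.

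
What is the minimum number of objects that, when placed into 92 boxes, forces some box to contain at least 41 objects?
n = (41 − 1)·92 + 1 = 3681

By the generalised pigeonhole principle, to guarantee some box contains ≥ r objects we need more than (r − 1) · k objects total. Threshold: n = (r − 1) · k + 1. With r = 41 and k = 92: n = 40 · 92 + 1 = 3680 + 1 = 3681. For n = 3680 = 40 · 92, we can put exactly 40 objects in every box, avoiding 41 in any single one — so 3681 is tight.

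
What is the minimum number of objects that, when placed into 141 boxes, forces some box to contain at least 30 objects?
n = (30 − 1)·141 + 1 = 4090

By the generalised pigeonhole principle, to guarantee some box contains ≥ r objects we need more than (r − 1) · k objects total. Threshold: n = (r − 1) · k + 1. With r = 30 and k = 141: n = 29 · 141 + 1 = 4089 + 1 = 4090. For n = 4089 = 29 · 141, we can put exactly 29 objects in every box, avoiding 30 in any single one — so 4090 is tight.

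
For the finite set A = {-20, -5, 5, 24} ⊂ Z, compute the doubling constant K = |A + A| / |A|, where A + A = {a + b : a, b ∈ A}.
K = |A + A| / |A| = 10/4 = 5/2

Enumerate A + A = {a + b : a, b ∈ A}. With |A| = 4, there are |A|^2 = 16 ordered sum pairs; collecting distinct values, A + A = {-40, -25, -15, -10, 0, 4, 10, 19, 29, 48}, so |A + A| = 10. Thus K = 10/4 = 5/2. For comparison, the minimum possible |A + A| over all 4-element sets is 2·4 − 1 = 7 (so min K = 7/4), attained only by arithmetic progressions.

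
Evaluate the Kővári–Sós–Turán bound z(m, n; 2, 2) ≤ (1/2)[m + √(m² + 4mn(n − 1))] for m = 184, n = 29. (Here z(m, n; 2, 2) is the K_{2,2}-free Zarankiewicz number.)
z(184, 29; 2, 2) ≤ (1/2)[184 + √(184² + 4·184·29·28)] = (1/2)[184 + √631488] = 489.3311

Kővári–Sós–Turán: let r_1, ..., r_184 be the row sums and z = Σ r_i the total number of 1s. Each pair of columns can share at most one row with both entries 1 (else a 2×2 all-ones block appears), so Σ_i C(r_i, 2) ≤ C(29, 2) = 406. By convexity Σ_i C(r_i, 2) ≥ 184·C(z/184, 2) = z(z − 184)/(2·184), giving z² − 184z − 184·29·28 ≤ 0 and hence z ≤ (1/2)[184 + √(33856 + 4·149408)] = (1/2)[184 + √631488] ≈ (1/2)(184 + 794.6622) = 489.3311.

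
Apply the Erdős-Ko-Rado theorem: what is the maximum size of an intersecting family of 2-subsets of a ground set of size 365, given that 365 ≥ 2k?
max |F| = C(364, 1) = 364

The Erdős-Ko-Rado theorem states: for n ≥ 2k, an intersecting family of k-subsets of an n-element set has size at most C(n − 1, k − 1), with equality for 'star' families {A ⊆ [n] : |A| = k, i ∈ A} (fix an element i). For n = 365, k = 2: C(364, 1) = 364.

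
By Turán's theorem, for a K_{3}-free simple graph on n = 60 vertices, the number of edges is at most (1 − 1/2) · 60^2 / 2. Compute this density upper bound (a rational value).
Turán density bound = (1/2) · 60^2/2 = 900

Turán's theorem: ex(n, K_{r+1}) is achieved by the complete r-partite Turán graph T(n, r) with parts as balanced as possible, and is at most (1 − 1/r) · n^2/2. For r = 2, n = 60: the density bound is (1/2) · 3600/2 = 900. Since 2 ∣ 60, the Turán graph T(60, 2) has parts of equal size 30, and its edge count e(T(60, 2)) = 900 attains the density bound exactly.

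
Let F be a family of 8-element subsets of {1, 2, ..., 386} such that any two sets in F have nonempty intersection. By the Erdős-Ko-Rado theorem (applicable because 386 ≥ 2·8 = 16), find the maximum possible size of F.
max |F| = C(385, 7) = 235489385581120

The Erdős-Ko-Rado theorem states: for n ≥ 2k, an intersecting family of k-subsets of an n-element set has size at most C(n − 1, k − 1), with equality for 'star' families {A ⊆ [n] : |A| = k, i ∈ A} (fix an element i). For n = 386, k = 8: C(385, 7) = 235489385581120.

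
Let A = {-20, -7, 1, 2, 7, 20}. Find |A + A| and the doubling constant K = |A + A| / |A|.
K = |A + A| / |A| = 20/6 = 10/3

Enumerate A + A = {a + b : a, b ∈ A}. With |A| = 6, there are |A|^2 = 36 ordered sum pairs; collecting distinct values, A + A = {-40, -27, -19, -18, -14, -13, -6, -5, 0, 2, 3, 4, 8, 9, 13, 14, 21, 22, 27, 40}, so |A + A| = 20. Thus K = 20/6 = 10/3. For comparison, the minimum possible |A + A| over all 6-element sets is 2·6 − 1 = 11 (so min K = 11/6), attained only by arithmetic progressions.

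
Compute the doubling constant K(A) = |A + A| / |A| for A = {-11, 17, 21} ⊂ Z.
K = |A + A| / |A| = 6/3 = 2

Enumerate A + A = {a + b : a, b ∈ A}. With |A| = 3, there are |A|^2 = 9 ordered sum pairs; collecting distinct values, A + A = {-22, 6, 10, 34, 38, 42}, so |A + A| = 6. Thus K = 6/3 = 2. For comparison, the minimum possible |A + A| over all 3-element sets is 2·3 − 1 = 5 (so min K = 5/3), attained only by arithmetic progressions.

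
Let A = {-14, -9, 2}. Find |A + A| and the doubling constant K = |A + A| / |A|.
K = |A + A| / |A| = 6/3 = 2

Enumerate A + A = {a + b : a, b ∈ A}. With |A| = 3, there are |A|^2 = 9 ordered sum pairs; collecting distinct values, A + A = {-28, -23, -18, -12, -7, 4}, so |A + A| = 6. Thus K = 6/3 = 2. For comparison, the minimum possible |A + A| over all 3-element sets is 2·3 − 1 = 5 (so min K = 5/3), attained only by arithmetic progressions.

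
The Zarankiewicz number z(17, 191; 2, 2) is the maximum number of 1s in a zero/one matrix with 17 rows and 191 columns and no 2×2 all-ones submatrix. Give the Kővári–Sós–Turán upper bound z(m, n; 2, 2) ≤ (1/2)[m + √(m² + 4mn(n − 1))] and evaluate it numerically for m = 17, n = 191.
z(17, 191; 2, 2) ≤ (1/2)[17 + √(17² + 4·17·191·190)] = (1/2)[17 + √2468009] = 793.9949

Kővári–Sós–Turán: let r_1, ..., r_17 be the row sums and z = Σ r_i the total number of 1s. Each pair of columns can share at most one row with both entries 1 (else a 2×2 all-ones block appears), so Σ_i C(r_i, 2) ≤ C(191, 2) = 18145. By convexity Σ_i C(r_i, 2) ≥ 17·C(z/17, 2) = z(z − 17)/(2·17), giving z² − 17z − 17·191·190 ≤ 0 and hence z ≤ (1/2)[17 + √(289 + 4·616930)] = (1/2)[17 + √2468009] ≈ (1/2)(17 + 1570.9898) = 793.9949.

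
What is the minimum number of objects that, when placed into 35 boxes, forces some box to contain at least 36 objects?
n = (36 − 1)·35 + 1 = 1226

By the generalised pigeonhole principle, to guarantee some box contains ≥ r objects we need more than (r − 1) · k objects total. Threshold: n = (r − 1) · k + 1. With r = 36 and k = 35: n = 35 · 35 + 1 = 1225 + 1 = 1226. For n = 1225 = 35 · 35, we can put exactly 35 objects in every box, avoiding 36 in any single one — so 1226 is tight.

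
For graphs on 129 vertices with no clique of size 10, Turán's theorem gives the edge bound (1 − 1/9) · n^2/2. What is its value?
Turán density bound = (8/9) · 129^2/2 = 7396

Turán's theorem: ex(n, K_{r+1}) is achieved by the complete r-partite Turán graph T(n, r) with parts as balanced as possible, and is at most (1 − 1/r) · n^2/2. For r = 9, n = 129: the density bound is (8/9) · 16641/2 = 7396. The integer-valued extremum is e(T(129, 9)) = 7395, which is strictly less than the density bound 7396 since 9 ∤ 129 (the parts of T(129, 9) cannot all be equal).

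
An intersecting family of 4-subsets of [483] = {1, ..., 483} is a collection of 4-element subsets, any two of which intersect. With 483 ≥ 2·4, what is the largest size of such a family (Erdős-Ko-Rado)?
max |F| = C(482, 3) = 18547360

The Erdős-Ko-Rado theorem states: for n ≥ 2k, an intersecting family of k-subsets of an n-element set has size at most C(n − 1, k − 1), with equality for 'star' families {A ⊆ [n] : |A| = k, i ∈ A} (fix an element i). For n = 483, k = 4: C(482, 3) = 18547360.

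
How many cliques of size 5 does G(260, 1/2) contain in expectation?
E[# K_5] = C(260, 5) · (1/2)^C(5, 2) = 9525431552 / 2^10 = 37208717/4 = 9302179.25

For each 5-subset S of vertices (there are C(260, 5) = 9525431552 such S), let X_S = 1 if S induces a K_5 (all C(5, 2) = 10 edges present). Then P(X_S = 1) = (1/2)^10 = 1/1024. By linearity of expectation, E[# K_5] = C(260, 5) · (1/2)^10 = 9525431552 / 1024 = 37208717/4 = 9302179.25.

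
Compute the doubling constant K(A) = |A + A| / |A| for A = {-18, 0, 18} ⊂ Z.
K = |A + A| / |A| = 5/3

Enumerate A + A = {a + b : a, b ∈ A}. With |A| = 3, there are |A|^2 = 9 ordered sum pairs; collecting distinct values, A + A = {-36, -18, 0, 18, 36}, so |A + A| = 5. Thus K = 5/3. Here |A + A| = 2|A| − 1 = 5, the minimum possible — so K = 5/3 is minimal, which holds iff A is an arithmetic progression.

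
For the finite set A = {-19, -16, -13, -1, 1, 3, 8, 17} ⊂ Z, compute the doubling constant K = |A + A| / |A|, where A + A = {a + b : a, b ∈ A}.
K = |A + A| / |A| = 31/8

Enumerate A + A = {a + b : a, b ∈ A}. With |A| = 8, there are |A|^2 = 64 ordered sum pairs; collecting distinct values, A + A = {-38, -35, -32, -29, -26, -20, -18, -17, -16, -15, -14, -13, -12, -11, -10, -8, -5, -2, 0, 1, 2, 4, 6, 7, 9, 11, 16, 18, 20, 25, 34}, so |A + A| = 31. Thus K = 31/8. For comparison, the minimum possible |A + A| over all 8-element sets is 2·8 − 1 = 15 (so min K = 15/8), attained only by arithmetic progressions.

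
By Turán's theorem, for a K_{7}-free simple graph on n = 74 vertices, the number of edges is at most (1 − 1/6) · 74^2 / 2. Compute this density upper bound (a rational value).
Turán density bound = (5/6) · 74^2/2 = 6845/3 ≈ 2281.6667

Turán's theorem: ex(n, K_{r+1}) is achieved by the complete r-partite Turán graph T(n, r) with parts as balanced as possible, and is at most (1 − 1/r) · n^2/2. For r = 6, n = 74: the density bound is (5/6) · 5476/2 = 6845/3 ≈ 2281.6667. The integer-valued extremum is e(T(74, 6)) = 2281, which is strictly less than the density bound 6845/3 since 6 ∤ 74 (the parts of T(74, 6) cannot all be equal).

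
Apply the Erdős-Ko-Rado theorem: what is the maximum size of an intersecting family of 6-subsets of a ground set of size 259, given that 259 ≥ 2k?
max |F| = C(258, 5) = 9161897856

The Erdős-Ko-Rado theorem states: for n ≥ 2k, an intersecting family of k-subsets of an n-element set has size at most C(n − 1, k − 1), with equality for 'star' families {A ⊆ [n] : |A| = k, i ∈ A} (fix an element i). For n = 259, k = 6: C(258, 5) = 9161897856.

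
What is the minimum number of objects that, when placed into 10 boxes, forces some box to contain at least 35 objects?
n = (35 − 1)·10 + 1 = 341

By the generalised pigeonhole principle, to guarantee some box contains ≥ r objects we need more than (r − 1) · k objects total. Threshold: n = (r − 1) · k + 1. With r = 35 and k = 10: n = 34 · 10 + 1 = 340 + 1 = 341. For n = 340 = 34 · 10, we can put exactly 34 objects in every box, avoiding 35 in any single one — so 341 is tight.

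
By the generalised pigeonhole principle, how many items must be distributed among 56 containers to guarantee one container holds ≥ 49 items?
n = (49 − 1)·56 + 1 = 2689

By the generalised pigeonhole principle, to guarantee some box contains ≥ r objects we need more than (r − 1) · k objects total. Threshold: n = (r − 1) · k + 1. With r = 49 and k = 56: n = 48 · 56 + 1 = 2688 + 1 = 2689. For n = 2688 = 48 · 56, we can put exactly 48 objects in every box, avoiding 49 in any single one — so 2689 is tight.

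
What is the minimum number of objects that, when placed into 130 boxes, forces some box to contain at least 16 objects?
n = (16 − 1)·130 + 1 = 1951

By the generalised pigeonhole principle, to guarantee some box contains ≥ r objects we need more than (r − 1) · k objects total. Threshold: n = (r − 1) · k + 1. With r = 16 and k = 130: n = 15 · 130 + 1 = 1950 + 1 = 1951. For n = 1950 = 15 · 130, we can put exactly 15 objects in every box, avoiding 16 in any single one — so 1951 is tight.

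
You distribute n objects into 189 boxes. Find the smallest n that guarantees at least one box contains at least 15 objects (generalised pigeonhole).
n = (15 − 1)·189 + 1 = 2647

By the generalised pigeonhole principle, to guarantee some box contains ≥ r objects we need more than (r − 1) · k objects total. Threshold: n = (r − 1) · k + 1. With r = 15 and k = 189: n = 14 · 189 + 1 = 2646 + 1 = 2647. For n = 2646 = 14 · 189, we can put exactly 14 objects in every box, avoiding 15 in any single one — so 2647 is tight.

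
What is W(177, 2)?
W(177, 2) = 177 + 1 = 178

A 2-term AP is any pair of integers, so a monochromatic 2-AP exists iff some colour is used at least twice. With 177 colours, the colouring i ↦ i on {1, ..., 177} uses each colour once, avoiding any monochromatic pair, so W(177, 2) > 177. For {1, ..., 178}, pigeonhole forces two integers of the same colour, which form a monochromatic 2-AP. Hence W(177, 2) = 178.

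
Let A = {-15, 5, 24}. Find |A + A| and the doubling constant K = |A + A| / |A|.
K = |A + A| / |A| = 6/3 = 2

Enumerate A + A = {a + b : a, b ∈ A}. With |A| = 3, there are |A|^2 = 9 ordered sum pairs; collecting distinct values, A + A = {-30, -10, 9, 10, 29, 48}, so |A + A| = 6. Thus K = 6/3 = 2. For comparison, the minimum possible |A + A| over all 3-element sets is 2·3 − 1 = 5 (so min K = 5/3), attained only by arithmetic progressions.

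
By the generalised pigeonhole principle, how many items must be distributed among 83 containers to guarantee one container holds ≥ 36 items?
n = (36 − 1)·83 + 1 = 2906

By the generalised pigeonhole principle, to guarantee some box contains ≥ r objects we need more than (r − 1) · k objects total. Threshold: n = (r − 1) · k + 1. With r = 36 and k = 83: n = 35 · 83 + 1 = 2905 + 1 = 2906. For n = 2905 = 35 · 83, we can put exactly 35 objects in every box, avoiding 36 in any single one — so 2906 is tight.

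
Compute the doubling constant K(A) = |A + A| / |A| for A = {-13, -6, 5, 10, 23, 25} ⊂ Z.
K = |A + A| / |A| = 20/6 = 10/3

Enumerate A + A = {a + b : a, b ∈ A}. With |A| = 6, there are |A|^2 = 36 ordered sum pairs; collecting distinct values, A + A = {-26, -19, -12, -8, -3, -1, 4, 10, 12, 15, 17, 19, 20, 28, 30, 33, 35, 46, 48, 50}, so |A + A| = 20. Thus K = 20/6 = 10/3. For comparison, the minimum possible |A + A| over all 6-element sets is 2·6 − 1 = 11 (so min K = 11/6), attained only by arithmetic progressions.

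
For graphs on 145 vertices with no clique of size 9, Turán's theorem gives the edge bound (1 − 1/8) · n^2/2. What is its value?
Turán density bound = (7/8) · 145^2/2 = 147175/16 ≈ 9198.4375

Turán's theorem: ex(n, K_{r+1}) is achieved by the complete r-partite Turán graph T(n, r) with parts as balanced as possible, and is at most (1 − 1/r) · n^2/2. For r = 8, n = 145: the density bound is (7/8) · 21025/2 = 147175/16 ≈ 9198.4375. The integer-valued extremum is e(T(145, 8)) = 9198, which is strictly less than the density bound 147175/16 since 8 ∤ 145 (the parts of T(145, 8) cannot all be equal).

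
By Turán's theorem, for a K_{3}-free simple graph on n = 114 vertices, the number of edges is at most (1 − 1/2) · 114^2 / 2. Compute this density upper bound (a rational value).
Turán density bound = (1/2) · 114^2/2 = 3249

Turán's theorem: ex(n, K_{r+1}) is achieved by the complete r-partite Turán graph T(n, r) with parts as balanced as possible, and is at most (1 − 1/r) · n^2/2. For r = 2, n = 114: the density bound is (1/2) · 12996/2 = 3249. Since 2 ∣ 114, the Turán graph T(114, 2) has parts of equal size 57, and its edge count e(T(114, 2)) = 3249 attains the density bound exactly.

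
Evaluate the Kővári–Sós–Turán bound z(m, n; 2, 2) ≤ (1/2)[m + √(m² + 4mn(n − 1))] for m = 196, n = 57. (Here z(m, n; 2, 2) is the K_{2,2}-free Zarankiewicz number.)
z(196, 57; 2, 2) ≤ (1/2)[196 + √(196² + 4·196·57·56)] = (1/2)[196 + √2540944] = 895.0169

Kővári–Sós–Turán: let r_1, ..., r_196 be the row sums and z = Σ r_i the total number of 1s. Each pair of columns can share at most one row with both entries 1 (else a 2×2 all-ones block appears), so Σ_i C(r_i, 2) ≤ C(57, 2) = 1596. By convexity Σ_i C(r_i, 2) ≥ 196·C(z/196, 2) = z(z − 196)/(2·196), giving z² − 196z − 196·57·56 ≤ 0 and hence z ≤ (1/2)[196 + √(38416 + 4·625632)] = (1/2)[196 + √2540944] ≈ (1/2)(196 + 1594.0339) = 895.0169.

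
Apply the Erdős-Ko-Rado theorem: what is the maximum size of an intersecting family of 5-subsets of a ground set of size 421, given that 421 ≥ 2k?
max |F| = C(420, 4) = 1278098745

The Erdős-Ko-Rado theorem states: for n ≥ 2k, an intersecting family of k-subsets of an n-element set has size at most C(n − 1, k − 1), with equality for 'star' families {A ⊆ [n] : |A| = k, i ∈ A} (fix an element i). For n = 421, k = 5: C(420, 4) = 1278098745.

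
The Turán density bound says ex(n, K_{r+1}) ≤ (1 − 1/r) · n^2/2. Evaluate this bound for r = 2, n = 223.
Turán density bound = (1/2) · 223^2/2 = 49729/4 ≈ 12432.25

Turán's theorem: ex(n, K_{r+1}) is achieved by the complete r-partite Turán graph T(n, r) with parts as balanced as possible, and is at most (1 − 1/r) · n^2/2. For r = 2, n = 223: the density bound is (1/2) · 49729/2 = 49729/4 ≈ 12432.25. The integer-valued extremum is e(T(223, 2)) = 12432, which is strictly less than the density bound 49729/4 since 2 ∤ 223 (the parts of T(223, 2) cannot all be equal).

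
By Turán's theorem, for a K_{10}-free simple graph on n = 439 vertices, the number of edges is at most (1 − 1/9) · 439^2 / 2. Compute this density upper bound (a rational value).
Turán density bound = (8/9) · 439^2/2 = 770884/9 ≈ 85653.7778

Turán's theorem: ex(n, K_{r+1}) is achieved by the complete r-partite Turán graph T(n, r) with parts as balanced as possible, and is at most (1 − 1/r) · n^2/2. For r = 9, n = 439: the density bound is (8/9) · 192721/2 = 770884/9 ≈ 85653.7778. The integer-valued extremum is e(T(439, 9)) = 85653, which is strictly less than the density bound 770884/9 since 9 ∤ 439 (the parts of T(439, 9) cannot all be equal).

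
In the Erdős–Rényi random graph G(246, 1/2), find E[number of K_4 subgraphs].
E[# K_4] = C(246, 4) · (1/2)^C(4, 2) = 148897035 / 2^6 = 2326516.171875

For each 4-subset S of vertices (there are C(246, 4) = 148897035 such S), let X_S = 1 if S induces a K_4 (all C(4, 2) = 6 edges present). Then P(X_S = 1) = (1/2)^6 = 1/64. By linearity of expectation, E[# K_4] = C(246, 4) · (1/2)^6 = 148897035 / 64 = 2326516.171875.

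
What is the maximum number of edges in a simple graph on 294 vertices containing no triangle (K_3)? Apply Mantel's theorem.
ex(294, K_3) = ⌊294^2/4⌋ = 21609

Mantel (1907): a triangle-free graph on n vertices has at most ⌊n^2/4⌋ edges, with equality for the complete bipartite graph K_{⌊n/2⌋, ⌈n/2⌉}. For n = 294: ⌊294^2/4⌋ = ⌊86436/4⌋ = 21609. The extremal graph is K_{147, 147}, which has 147·147 = 21609 edges.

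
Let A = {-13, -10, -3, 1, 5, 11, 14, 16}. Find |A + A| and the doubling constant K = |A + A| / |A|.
K = |A + A| / |A| = 32/8 = 4

Enumerate A + A = {a + b : a, b ∈ A}. With |A| = 8, there are |A|^2 = 64 ordered sum pairs; collecting distinct values, A + A = {-26, -23, -20, -16, -13, -12, -9, -8, -6, -5, -2, 1, 2, 3, 4, 6, 8, 10, 11, 12, 13, 15, 16, 17, 19, 21, 22, 25, 27, 28, 30, 32}, so |A + A| = 32. Thus K = 32/8 = 4. For comparison, the minimum possible |A + A| over all 8-element sets is 2·8 − 1 = 15 (so min K = 15/8), attained only by arithmetic progressions.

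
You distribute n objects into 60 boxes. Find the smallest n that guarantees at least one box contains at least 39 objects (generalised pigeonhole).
n = (39 − 1)·60 + 1 = 2281

By the generalised pigeonhole principle, to guarantee some box contains ≥ r objects we need more than (r − 1) · k objects total. Threshold: n = (r − 1) · k + 1. With r = 39 and k = 60: n = 38 · 60 + 1 = 2280 + 1 = 2281. For n = 2280 = 38 · 60, we can put exactly 38 objects in every box, avoiding 39 in any single one — so 2281 is tight.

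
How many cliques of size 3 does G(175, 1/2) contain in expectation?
E[# K_3] = C(175, 3) · (1/2)^C(3, 2) = 877975 / 2^3 = 109746.875

For each 3-subset S of vertices (there are C(175, 3) = 877975 such S), let X_S = 1 if S induces a K_3 (all C(3, 2) = 3 edges present). Then P(X_S = 1) = (1/2)^3 = 1/8. By linearity of expectation, E[# K_3] = C(175, 3) · (1/2)^3 = 877975 / 8 = 109746.875.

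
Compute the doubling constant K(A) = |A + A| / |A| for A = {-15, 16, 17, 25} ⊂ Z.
K = |A + A| / |A| = 10/4 = 5/2

Enumerate A + A = {a + b : a, b ∈ A}. With |A| = 4, there are |A|^2 = 16 ordered sum pairs; collecting distinct values, A + A = {-30, 1, 2, 10, 32, 33, 34, 41, 42, 50}, so |A + A| = 10. Thus K = 10/4 = 5/2. For comparison, the minimum possible |A + A| over all 4-element sets is 2·4 − 1 = 7 (so min K = 7/4), attained only by arithmetic progressions.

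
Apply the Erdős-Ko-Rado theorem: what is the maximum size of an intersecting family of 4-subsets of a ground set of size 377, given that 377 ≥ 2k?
max |F| = C(376, 3) = 8789000

The Erdős-Ko-Rado theorem states: for n ≥ 2k, an intersecting family of k-subsets of an n-element set has size at most C(n − 1, k − 1), with equality for 'star' families {A ⊆ [n] : |A| = k, i ∈ A} (fix an element i). For n = 377, k = 4: C(376, 3) = 8789000.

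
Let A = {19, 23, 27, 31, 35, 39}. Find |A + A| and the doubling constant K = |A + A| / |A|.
K = |A + A| / |A| = 11/6

Enumerate A + A = {a + b : a, b ∈ A}. With |A| = 6, there are |A|^2 = 36 ordered sum pairs; collecting distinct values, A + A = {38, 42, 46, 50, 54, 58, 62, 66, 70, 74, 78}, so |A + A| = 11. Thus K = 11/6. Here |A + A| = 2|A| − 1 = 11, the minimum possible — so K = 11/6 is minimal, which holds iff A is an arithmetic progression.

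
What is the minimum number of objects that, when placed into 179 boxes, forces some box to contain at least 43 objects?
n = (43 − 1)·179 + 1 = 7519

By the generalised pigeonhole principle, to guarantee some box contains ≥ r objects we need more than (r − 1) · k objects total. Threshold: n = (r − 1) · k + 1. With r = 43 and k = 179: n = 42 · 179 + 1 = 7518 + 1 = 7519. For n = 7518 = 42 · 179, we can put exactly 42 objects in every box, avoiding 43 in any single one — so 7519 is tight.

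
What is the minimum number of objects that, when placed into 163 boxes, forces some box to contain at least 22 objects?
n = (22 − 1)·163 + 1 = 3424

By the generalised pigeonhole principle, to guarantee some box contains ≥ r objects we need more than (r − 1) · k objects total. Threshold: n = (r − 1) · k + 1. With r = 22 and k = 163: n = 21 · 163 + 1 = 3423 + 1 = 3424. For n = 3423 = 21 · 163, we can put exactly 21 objects in every box, avoiding 22 in any single one — so 3424 is tight.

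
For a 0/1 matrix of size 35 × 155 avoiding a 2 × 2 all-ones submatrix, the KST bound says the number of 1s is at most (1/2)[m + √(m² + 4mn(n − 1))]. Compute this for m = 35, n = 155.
z(35, 155; 2, 2) ≤ (1/2)[35 + √(35² + 4·35·155·154)] = (1/2)[35 + √3343025] = 931.6971

Kővári–Sós–Turán: let r_1, ..., r_35 be the row sums and z = Σ r_i the total number of 1s. Each pair of columns can share at most one row with both entries 1 (else a 2×2 all-ones block appears), so Σ_i C(r_i, 2) ≤ C(155, 2) = 11935. By convexity Σ_i C(r_i, 2) ≥ 35·C(z/35, 2) = z(z − 35)/(2·35), giving z² − 35z − 35·155·154 ≤ 0 and hence z ≤ (1/2)[35 + √(1225 + 4·835450)] = (1/2)[35 + √3343025] ≈ (1/2)(35 + 1828.3941) = 931.6971.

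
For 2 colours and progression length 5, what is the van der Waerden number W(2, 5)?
W(2, 5) = 178

This is a classical value, W(2, 5) = 178, established by combining an explicit 2-colouring of {1, ..., 177} with no monochromatic 5-AP (giving the lower bound W(2, 5) > 177) and a finite case analysis / exhaustive computer search showing every 2-colouring of {1, ..., 178} has such an AP.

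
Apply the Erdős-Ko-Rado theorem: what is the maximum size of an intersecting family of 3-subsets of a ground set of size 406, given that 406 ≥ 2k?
max |F| = C(405, 2) = 81810

Erdős-Ko-Rado (1961): when n ≥ 2k, max |F| = C(n−1, k−1). The bound is attained by the star {A : i ∈ A} for any fixed i ∈ [n]. Here C(406−1, 3−1) = C(405, 2) = 81810.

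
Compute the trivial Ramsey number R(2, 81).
R(2, 81) = 81

R(2, k) = k for all k ≥ 2: in a 2-colouring of K_k, either some edge is red (a red K_2) or all edges are blue (a blue K_k). And K_{80} coloured all-blue has no blue K_81, so R(2, 81) > 80. Hence R(2, 81) = 81.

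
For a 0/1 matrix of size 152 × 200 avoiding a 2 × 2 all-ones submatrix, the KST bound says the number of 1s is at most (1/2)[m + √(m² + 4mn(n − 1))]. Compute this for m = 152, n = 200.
z(152, 200; 2, 2) ≤ (1/2)[152 + √(152² + 4·152·200·199)] = (1/2)[152 + √24221504] = 2536.7674

Kővári–Sós–Turán: let r_1, ..., r_152 be the row sums and z = Σ r_i the total number of 1s. Each pair of columns can share at most one row with both entries 1 (else a 2×2 all-ones block appears), so Σ_i C(r_i, 2) ≤ C(200, 2) = 19900. By convexity Σ_i C(r_i, 2) ≥ 152·C(z/152, 2) = z(z − 152)/(2·152), giving z² − 152z − 152·200·199 ≤ 0 and hence z ≤ (1/2)[152 + √(23104 + 4·6049600)] = (1/2)[152 + √24221504] ≈ (1/2)(152 + 4921.5347) = 2536.7674.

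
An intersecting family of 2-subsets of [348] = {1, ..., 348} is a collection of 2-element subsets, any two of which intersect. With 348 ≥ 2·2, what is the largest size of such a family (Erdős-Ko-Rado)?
max |F| = C(347, 1) = 347

The Erdős-Ko-Rado theorem states: for n ≥ 2k, an intersecting family of k-subsets of an n-element set has size at most C(n − 1, k − 1), with equality for 'star' families {A ⊆ [n] : |A| = k, i ∈ A} (fix an element i). For n = 348, k = 2: C(347, 1) = 347.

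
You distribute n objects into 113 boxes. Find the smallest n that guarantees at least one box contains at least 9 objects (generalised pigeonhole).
n = (9 − 1)·113 + 1 = 905

By the generalised pigeonhole principle, to guarantee some box contains ≥ r objects we need more than (r − 1) · k objects total. Threshold: n = (r − 1) · k + 1. With r = 9 and k = 113: n = 8 · 113 + 1 = 904 + 1 = 905. For n = 904 = 8 · 113, we can put exactly 8 objects in every box, avoiding 9 in any single one — so 905 is tight.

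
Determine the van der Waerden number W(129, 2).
W(129, 2) = 129 + 1 = 130

A 2-term AP is any pair of integers, so a monochromatic 2-AP exists iff some colour is used at least twice. With 129 colours, the colouring i ↦ i on {1, ..., 129} uses each colour once, avoiding any monochromatic pair, so W(129, 2) > 129. For {1, ..., 130}, pigeonhole forces two integers of the same colour, which form a monochromatic 2-AP. Hence W(129, 2) = 130.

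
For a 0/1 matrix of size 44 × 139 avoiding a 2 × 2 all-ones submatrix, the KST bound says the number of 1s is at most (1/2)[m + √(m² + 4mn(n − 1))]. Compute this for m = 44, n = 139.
z(44, 139; 2, 2) ≤ (1/2)[44 + √(44² + 4·44·139·138)] = (1/2)[44 + √3377968] = 940.9625

Kővári–Sós–Turán: let r_1, ..., r_44 be the row sums and z = Σ r_i the total number of 1s. Each pair of columns can share at most one row with both entries 1 (else a 2×2 all-ones block appears), so Σ_i C(r_i, 2) ≤ C(139, 2) = 9591. By convexity Σ_i C(r_i, 2) ≥ 44·C(z/44, 2) = z(z − 44)/(2·44), giving z² − 44z − 44·139·138 ≤ 0 and hence z ≤ (1/2)[44 + √(1936 + 4·844008)] = (1/2)[44 + √3377968] ≈ (1/2)(44 + 1837.9249) = 940.9625.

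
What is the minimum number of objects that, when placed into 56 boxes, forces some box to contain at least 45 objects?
n = (45 − 1)·56 + 1 = 2465

By the generalised pigeonhole principle, to guarantee some box contains ≥ r objects we need more than (r − 1) · k objects total. Threshold: n = (r − 1) · k + 1. With r = 45 and k = 56: n = 44 · 56 + 1 = 2464 + 1 = 2465. For n = 2464 = 44 · 56, we can put exactly 44 objects in every box, avoiding 45 in any single one — so 2465 is tight.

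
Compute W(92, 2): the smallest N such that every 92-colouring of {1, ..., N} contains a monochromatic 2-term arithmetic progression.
W(92, 2) = 92 + 1 = 93

A 2-term AP is any pair of integers, so a monochromatic 2-AP exists iff some colour is used at least twice. With 92 colours, the colouring i ↦ i on {1, ..., 92} uses each colour once, avoiding any monochromatic pair, so W(92, 2) > 92. For {1, ..., 93}, pigeonhole forces two integers of the same colour, which form a monochromatic 2-AP. Hence W(92, 2) = 93.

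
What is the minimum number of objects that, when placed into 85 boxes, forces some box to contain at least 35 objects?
n = (35 − 1)·85 + 1 = 2891

By the generalised pigeonhole principle, to guarantee some box contains ≥ r objects we need more than (r − 1) · k objects total. Threshold: n = (r − 1) · k + 1. With r = 35 and k = 85: n = 34 · 85 + 1 = 2890 + 1 = 2891. For n = 2890 = 34 · 85, we can put exactly 34 objects in every box, avoiding 35 in any single one — so 2891 is tight.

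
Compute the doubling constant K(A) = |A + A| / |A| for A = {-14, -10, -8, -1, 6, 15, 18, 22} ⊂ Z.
K = |A + A| / |A| = 30/8 = 15/4

Enumerate A + A = {a + b : a, b ∈ A}. With |A| = 8, there are |A|^2 = 64 ordered sum pairs; collecting distinct values, A + A = {-28, -24, -22, -20, -18, -16, -15, -11, -9, -8, -4, -2, 1, 4, 5, 7, 8, 10, 12, 14, 17, 21, 24, 28, 30, 33, 36, 37, 40, 44}, so |A + A| = 30. Thus K = 30/8 = 15/4. For comparison, the minimum possible |A + A| over all 8-element sets is 2·8 − 1 = 15 (so min K = 15/8), attained only by arithmetic progressions.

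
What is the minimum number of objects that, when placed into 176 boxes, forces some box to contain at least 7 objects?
n = (7 − 1)·176 + 1 = 1057

By the generalised pigeonhole principle, to guarantee some box contains ≥ r objects we need more than (r − 1) · k objects total. Threshold: n = (r − 1) · k + 1. With r = 7 and k = 176: n = 6 · 176 + 1 = 1056 + 1 = 1057. For n = 1056 = 6 · 176, we can put exactly 6 objects in every box, avoiding 7 in any single one — so 1057 is tight.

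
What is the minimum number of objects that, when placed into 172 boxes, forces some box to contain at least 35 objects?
n = (35 − 1)·172 + 1 = 5849

By the generalised pigeonhole principle, to guarantee some box contains ≥ r objects we need more than (r − 1) · k objects total. Threshold: n = (r − 1) · k + 1. With r = 35 and k = 172: n = 34 · 172 + 1 = 5848 + 1 = 5849. For n = 5848 = 34 · 172, we can put exactly 34 objects in every box, avoiding 35 in any single one — so 5849 is tight.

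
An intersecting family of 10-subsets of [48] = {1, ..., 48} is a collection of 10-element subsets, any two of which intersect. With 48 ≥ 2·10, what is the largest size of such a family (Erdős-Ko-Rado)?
max |F| = C(47, 9) = 1362649145

Erdős-Ko-Rado (1961): when n ≥ 2k, max |F| = C(n−1, k−1). The bound is attained by the star {A : i ∈ A} for any fixed i ∈ [n]. Here C(48−1, 10−1) = C(47, 9) = 1362649145.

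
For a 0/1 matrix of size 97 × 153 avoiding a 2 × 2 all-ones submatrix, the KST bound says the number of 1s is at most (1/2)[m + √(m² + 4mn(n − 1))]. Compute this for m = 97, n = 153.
z(97, 153; 2, 2) ≤ (1/2)[97 + √(97² + 4·97·153·152)] = (1/2)[97 + √9032737] = 1551.2256

Kővári–Sós–Turán: let r_1, ..., r_97 be the row sums and z = Σ r_i the total number of 1s. Each pair of columns can share at most one row with both entries 1 (else a 2×2 all-ones block appears), so Σ_i C(r_i, 2) ≤ C(153, 2) = 11628. By convexity Σ_i C(r_i, 2) ≥ 97·C(z/97, 2) = z(z − 97)/(2·97), giving z² − 97z − 97·153·152 ≤ 0 and hence z ≤ (1/2)[97 + √(9409 + 4·2255832)] = (1/2)[97 + √9032737] ≈ (1/2)(97 + 3005.4512) = 1551.2256.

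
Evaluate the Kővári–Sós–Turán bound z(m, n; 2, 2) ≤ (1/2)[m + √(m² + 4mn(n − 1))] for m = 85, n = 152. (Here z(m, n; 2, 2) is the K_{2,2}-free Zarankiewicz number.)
z(85, 152; 2, 2) ≤ (1/2)[85 + √(85² + 4·85·152·151)] = (1/2)[85 + √7810905] = 1439.8998

Kővári–Sós–Turán: let r_1, ..., r_85 be the row sums and z = Σ r_i the total number of 1s. Each pair of columns can share at most one row with both entries 1 (else a 2×2 all-ones block appears), so Σ_i C(r_i, 2) ≤ C(152, 2) = 11476. By convexity Σ_i C(r_i, 2) ≥ 85·C(z/85, 2) = z(z − 85)/(2·85), giving z² − 85z − 85·152·151 ≤ 0 and hence z ≤ (1/2)[85 + √(7225 + 4·1950920)] = (1/2)[85 + √7810905] ≈ (1/2)(85 + 2794.7996) = 1439.8998.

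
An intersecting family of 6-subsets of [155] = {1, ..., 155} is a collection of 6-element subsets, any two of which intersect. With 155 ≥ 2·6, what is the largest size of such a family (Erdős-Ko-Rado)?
max |F| = C(154, 5) = 675993780

Erdős-Ko-Rado (1961): when n ≥ 2k, max |F| = C(n−1, k−1). The bound is attained by the star {A : i ∈ A} for any fixed i ∈ [n]. Here C(155−1, 6−1) = C(154, 5) = 675993780.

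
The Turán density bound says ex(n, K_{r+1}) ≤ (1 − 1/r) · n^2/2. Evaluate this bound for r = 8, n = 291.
Turán density bound = (7/8) · 291^2/2 = 592767/16 ≈ 37047.9375

Turán's theorem: ex(n, K_{r+1}) is achieved by the complete r-partite Turán graph T(n, r) with parts as balanced as possible, and is at most (1 − 1/r) · n^2/2. For r = 8, n = 291: the density bound is (7/8) · 84681/2 = 592767/16 ≈ 37047.9375. The integer-valued extremum is e(T(291, 8)) = 37047, which is strictly less than the density bound 592767/16 since 8 ∤ 291 (the parts of T(291, 8) cannot all be equal).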